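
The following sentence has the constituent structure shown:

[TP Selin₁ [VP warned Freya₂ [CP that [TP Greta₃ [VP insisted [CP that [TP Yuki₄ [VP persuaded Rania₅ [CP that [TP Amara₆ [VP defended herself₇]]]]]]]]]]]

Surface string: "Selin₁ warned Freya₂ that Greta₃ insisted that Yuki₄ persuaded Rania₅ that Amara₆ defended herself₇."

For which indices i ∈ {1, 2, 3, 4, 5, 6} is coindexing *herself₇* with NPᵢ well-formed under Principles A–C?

{6}

*herself* is an anaphor, so Principle A applies: it must be bound in its binding domain.
Binding domain of *herself₇*: the embedded TP, whose subject is Amara₆.
*Selin₁* c-commands the anaphor but is outside its binding domain → cannot satisfy Principle A.
*Freya₂* c-commands the anaphor but is outside its binding domain → cannot satisfy Principle A.
*Greta₃* c-commands the anaphor but is outside its binding domain → cannot satisfy Principle A.
*Yuki₄* c-commands the anaphor but is outside its binding domain → cannot satisfy Principle A.
*Rania₅* c-commands the anaphor but is outside its binding domain → cannot satisfy Principle A.
*Amara₆* c-commands the anaphor within its binding domain → licit binder.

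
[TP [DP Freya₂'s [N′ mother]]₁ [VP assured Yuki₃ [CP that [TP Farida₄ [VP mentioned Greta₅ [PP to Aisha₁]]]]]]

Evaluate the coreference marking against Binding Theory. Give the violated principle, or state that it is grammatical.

Principle C

The two coindexed NPs are *[Freya₂'s mother]₁* and *Aisha₁*.
*Aisha₁* is an R-expression. Principle C requires it to be free everywhere.
*[Freya₂'s mother]₁* c-commands it and carries the same index.
The R-expression is bound → Principle C violation.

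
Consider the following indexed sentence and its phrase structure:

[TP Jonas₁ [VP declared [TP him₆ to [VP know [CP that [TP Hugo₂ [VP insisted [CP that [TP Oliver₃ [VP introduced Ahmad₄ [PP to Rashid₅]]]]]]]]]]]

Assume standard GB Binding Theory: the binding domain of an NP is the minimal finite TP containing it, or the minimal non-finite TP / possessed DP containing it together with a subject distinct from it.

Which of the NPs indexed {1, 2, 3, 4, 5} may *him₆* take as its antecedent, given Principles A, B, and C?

none

*him* is a pronoun, so Principle B applies: it must be free in its binding domain.
Binding domain of *him₆*: the matrix TP, whose subject is Jonas₁.
*Jonas₁* c-commands the pronoun within its binding domain → coindexation would violate Principle B.
*Hugo₂*: the pronoun c-commands this R-expression → coindexation would violate Principle C on *Hugo₂*.
*Oliver₃*: the pronoun c-commands this R-expression → coindexation would violate Principle C on *Oliver₃*.
*Ahmad₄*: the pronoun c-commands this R-expression → coindexation would violate Principle C on *Ahmad₄*.
*Rashid₅*: the pronoun c-commands this R-expression → coindexation would violate Principle C on *Rashid₅*.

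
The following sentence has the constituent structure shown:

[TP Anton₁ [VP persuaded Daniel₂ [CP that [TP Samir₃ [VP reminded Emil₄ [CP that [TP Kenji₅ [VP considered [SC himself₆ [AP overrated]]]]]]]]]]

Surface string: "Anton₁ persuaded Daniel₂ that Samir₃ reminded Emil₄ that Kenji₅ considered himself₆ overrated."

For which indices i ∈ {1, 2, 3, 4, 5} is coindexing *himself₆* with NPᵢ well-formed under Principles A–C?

*himself* is an anaphor, so Principle A applies: it must be bound in its binding domain.
Binding domain of *himself₆*: the embedded TP, whose subject is Kenji₅.
*Anton₁* c-commands the anaphor but is outside its binding domain → cannot satisfy Principle A.
*Daniel₂* c-commands the anaphor but is outside its binding domain → cannot satisfy Principle A.
*Samir₃* c-commands the anaphor but is outside its binding domain → cannot satisfy Principle A.
*Emil₄* c-commands the anaphor but is outside its binding domain → cannot satisfy Principle A.
*Kenji₅* c-commands the anaphor within its binding domain → licit binder.

{5}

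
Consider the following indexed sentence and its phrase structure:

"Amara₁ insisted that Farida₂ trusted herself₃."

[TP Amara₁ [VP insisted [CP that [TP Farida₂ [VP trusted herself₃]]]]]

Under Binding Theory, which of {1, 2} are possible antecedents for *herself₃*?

{2}

*herself* is an anaphor, so Principle A applies: it must be bound in its binding domain.
Binding domain of *herself₃*: the embedded TP, whose subject is Farida₂.
*Amara₁* c-commands the anaphor but is outside its binding domain → cannot satisfy Principle A.
*Farida₂* c-commands the anaphor within its binding domain → licit binder.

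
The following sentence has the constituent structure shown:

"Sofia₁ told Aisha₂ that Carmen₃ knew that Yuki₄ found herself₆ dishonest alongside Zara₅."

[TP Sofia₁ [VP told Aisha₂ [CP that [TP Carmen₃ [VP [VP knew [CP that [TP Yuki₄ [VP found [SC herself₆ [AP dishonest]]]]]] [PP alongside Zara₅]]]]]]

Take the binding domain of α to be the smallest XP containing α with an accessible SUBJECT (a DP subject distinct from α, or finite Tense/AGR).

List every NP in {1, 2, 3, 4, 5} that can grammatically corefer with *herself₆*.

*herself* is an anaphor, so Principle A applies: it must be bound in its binding domain.
Binding domain of *herself₆*: the embedded TP, whose subject is Yuki₄.
*Sofia₁* c-commands the anaphor but is outside its binding domain → cannot satisfy Principle A.
*Aisha₂* c-commands the anaphor but is outside its binding domain → cannot satisfy Principle A.
*Carmen₃* c-commands the anaphor but is outside its binding domain → cannot satisfy Principle A.
*Yuki₄* c-commands the anaphor within its binding domain → licit binder.
*Zara₅* does not c-command the anaphor → cannot bind it.

{4}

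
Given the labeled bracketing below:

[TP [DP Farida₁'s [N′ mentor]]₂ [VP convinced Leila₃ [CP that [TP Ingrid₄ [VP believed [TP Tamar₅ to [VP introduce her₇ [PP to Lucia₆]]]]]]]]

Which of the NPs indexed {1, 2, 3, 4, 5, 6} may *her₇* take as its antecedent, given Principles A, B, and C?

*her* is a pronoun, so Principle B applies: it must be free in its binding domain.
Binding domain of *her₇*: the embedded TP, whose subject is Tamar₅.
*Farida₁* and the pronoun do not c-command one another → neither Principle B nor Principle C is at stake; coindexation permitted.
*[Farida₁'s mentor]₂* c-commands the pronoun but from outside its binding domain, and is not c-commanded by it → coindexation permitted.
*Leila₃* c-commands the pronoun but from outside its binding domain, and is not c-commanded by it → coindexation permitted.
*Ingrid₄* c-commands the pronoun but from outside its binding domain, and is not c-commanded by it → coindexation permitted.
*Tamar₅* c-commands the pronoun within its binding domain → coindexation would violate Principle B.
*Lucia₆*: the pronoun c-commands this R-expression → coindexation would violate Principle C on *Lucia₆*.

{1, 2, 3, 4}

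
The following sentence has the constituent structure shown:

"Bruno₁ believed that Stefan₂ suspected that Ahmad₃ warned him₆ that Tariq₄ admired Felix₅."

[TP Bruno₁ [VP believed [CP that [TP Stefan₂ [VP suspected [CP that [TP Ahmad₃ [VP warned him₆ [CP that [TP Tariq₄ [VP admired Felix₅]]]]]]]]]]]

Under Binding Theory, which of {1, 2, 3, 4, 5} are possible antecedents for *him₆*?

{1, 2}

*him* is a pronoun, so Principle B applies: it must be free in its binding domain.
Binding domain of *him₆*: the embedded TP, whose subject is Ahmad₃.
*Bruno₁* c-commands the pronoun but from outside its binding domain, and is not c-commanded by it → coindexation permitted.
*Stefan₂* c-commands the pronoun but from outside its binding domain, and is not c-commanded by it → coindexation permitted.
*Ahmad₃* c-commands the pronoun within its binding domain → coindexation would violate Principle B.
*Tariq₄*: the pronoun c-commands this R-expression → coindexation would violate Principle C on *Tariq₄*.
*Felix₅*: the pronoun c-commands this R-expression → coindexation would violate Principle C on *Felix₅*.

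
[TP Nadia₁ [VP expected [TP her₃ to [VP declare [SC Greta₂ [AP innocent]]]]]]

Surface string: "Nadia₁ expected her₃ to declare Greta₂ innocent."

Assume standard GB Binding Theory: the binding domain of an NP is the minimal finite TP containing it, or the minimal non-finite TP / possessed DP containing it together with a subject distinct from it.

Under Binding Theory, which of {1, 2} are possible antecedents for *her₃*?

none

*her* is a pronoun, so Principle B applies: it must be free in its binding domain.
Binding domain of *her₃*: the matrix TP, whose subject is Nadia₁.
*Nadia₁* c-commands the pronoun within its binding domain → coindexation would violate Principle B.
*Greta₂*: the pronoun c-commands this R-expression → coindexation would violate Principle C on *Greta₂*.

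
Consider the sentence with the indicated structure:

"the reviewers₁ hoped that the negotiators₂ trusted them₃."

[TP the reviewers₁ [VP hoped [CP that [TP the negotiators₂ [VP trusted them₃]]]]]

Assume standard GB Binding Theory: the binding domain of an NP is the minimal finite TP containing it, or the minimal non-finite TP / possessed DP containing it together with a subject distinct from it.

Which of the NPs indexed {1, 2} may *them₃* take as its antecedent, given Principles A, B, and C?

*them* is a pronoun, so Principle B applies: it must be free in its binding domain.
Binding domain of *them₃*: the embedded TP, whose subject is the negotiators₂.
*the reviewers₁* c-commands the pronoun but from outside its binding domain, and is not c-commanded by it → coindexation permitted.
*the negotiators₂* c-commands the pronoun within its binding domain → coindexation would violate Principle B.

{1}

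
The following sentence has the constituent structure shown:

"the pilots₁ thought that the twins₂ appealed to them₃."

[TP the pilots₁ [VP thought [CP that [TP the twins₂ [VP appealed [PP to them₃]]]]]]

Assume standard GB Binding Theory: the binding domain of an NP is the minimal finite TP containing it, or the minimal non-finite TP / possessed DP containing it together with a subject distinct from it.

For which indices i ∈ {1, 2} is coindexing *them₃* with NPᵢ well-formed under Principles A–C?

*them* is a pronoun, so Principle B applies: it must be free in its binding domain.
Binding domain of *them₃*: the embedded TP, whose subject is the twins₂.
*the pilots₁* c-commands the pronoun but from outside its binding domain, and is not c-commanded by it → coindexation permitted.
*the twins₂* c-commands the pronoun within its binding domain → coindexation would violate Principle B.

{1}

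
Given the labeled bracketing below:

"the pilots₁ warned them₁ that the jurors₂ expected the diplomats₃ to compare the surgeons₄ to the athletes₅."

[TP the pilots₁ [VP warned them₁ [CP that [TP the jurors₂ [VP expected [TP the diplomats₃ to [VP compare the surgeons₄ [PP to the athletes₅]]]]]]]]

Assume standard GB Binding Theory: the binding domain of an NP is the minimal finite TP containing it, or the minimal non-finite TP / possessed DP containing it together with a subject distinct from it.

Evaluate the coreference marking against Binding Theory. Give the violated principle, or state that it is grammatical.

Principle B

The two coindexed NPs are *the pilots₁* and *them₁*.
*them₁* is a pronoun. Its binding domain is the matrix TP, whose subject is the pilots₁.
*the pilots₁* c-commands it within that domain and carries the same index.
The pronoun is locally bound → Principle B violation.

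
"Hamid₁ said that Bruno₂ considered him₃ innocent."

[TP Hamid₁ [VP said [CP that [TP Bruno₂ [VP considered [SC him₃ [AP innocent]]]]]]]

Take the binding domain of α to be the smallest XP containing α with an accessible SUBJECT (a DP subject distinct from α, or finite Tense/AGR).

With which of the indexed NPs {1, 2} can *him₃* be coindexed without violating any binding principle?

{1}

*him* is a pronoun, so Principle B applies: it must be free in its binding domain.
Binding domain of *him₃*: the embedded TP, whose subject is Bruno₂.
*Hamid₁* c-commands the pronoun but from outside its binding domain, and is not c-commanded by it → coindexation permitted.
*Bruno₂* c-commands the pronoun within its binding domain → coindexation would violate Principle B.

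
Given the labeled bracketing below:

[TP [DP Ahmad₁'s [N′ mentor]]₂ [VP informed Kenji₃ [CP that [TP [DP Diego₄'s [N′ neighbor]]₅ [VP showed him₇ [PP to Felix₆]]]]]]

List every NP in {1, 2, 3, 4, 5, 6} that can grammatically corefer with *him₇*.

{1, 2, 3, 4}

*him* is a pronoun, so Principle B applies: it must be free in its binding domain.
Binding domain of *him₇*: the embedded TP, whose subject is [Diego₄'s neighbor]₅.
*Ahmad₁* and the pronoun do not c-command one another → neither Principle B nor Principle C is at stake; coindexation permitted.
*[Ahmad₁'s mentor]₂* c-commands the pronoun but from outside its binding domain, and is not c-commanded by it → coindexation permitted.
*Kenji₃* c-commands the pronoun but from outside its binding domain, and is not c-commanded by it → coindexation permitted.
*Diego₄* and the pronoun do not c-command one another → neither Principle B nor Principle C is at stake; coindexation permitted.
*[Diego₄'s neighbor]₅* c-commands the pronoun within its binding domain → coindexation would violate Principle B.
*Felix₆*: the pronoun c-commands this R-expression → coindexation would violate Principle C on *Felix₆*.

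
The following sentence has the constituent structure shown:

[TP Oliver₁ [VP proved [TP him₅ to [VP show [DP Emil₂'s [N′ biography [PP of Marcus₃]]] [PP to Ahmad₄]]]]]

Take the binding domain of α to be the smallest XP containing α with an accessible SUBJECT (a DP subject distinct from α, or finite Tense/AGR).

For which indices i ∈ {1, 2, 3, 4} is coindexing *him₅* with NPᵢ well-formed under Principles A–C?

none

*him* is a pronoun, so Principle B applies: it must be free in its binding domain.
Binding domain of *him₅*: the matrix TP, whose subject is Oliver₁.
*Oliver₁* c-commands the pronoun within its binding domain → coindexation would violate Principle B.
*Emil₂*: the pronoun c-commands this R-expression → coindexation would violate Principle C on *Emil₂*.
*Marcus₃*: the pronoun c-commands this R-expression → coindexation would violate Principle C on *Marcus₃*.
*Ahmad₄*: the pronoun c-commands this R-expression → coindexation would violate Principle C on *Ahmad₄*.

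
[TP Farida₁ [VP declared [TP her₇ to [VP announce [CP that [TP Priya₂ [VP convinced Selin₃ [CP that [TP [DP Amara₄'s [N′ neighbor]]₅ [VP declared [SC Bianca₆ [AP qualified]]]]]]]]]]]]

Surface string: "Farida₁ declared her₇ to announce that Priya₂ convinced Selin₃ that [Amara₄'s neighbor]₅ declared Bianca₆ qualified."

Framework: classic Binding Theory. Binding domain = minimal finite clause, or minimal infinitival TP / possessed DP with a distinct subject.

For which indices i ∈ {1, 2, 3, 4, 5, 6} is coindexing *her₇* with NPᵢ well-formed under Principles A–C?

none

*her* is a pronoun, so Principle B applies: it must be free in its binding domain.
Binding domain of *her₇*: the matrix TP, whose subject is Farida₁.
*Farida₁* c-commands the pronoun within its binding domain → coindexation would violate Principle B.
*Priya₂*: the pronoun c-commands this R-expression → coindexation would violate Principle C on *Priya₂*.
*Selin₃*: the pronoun c-commands this R-expression → coindexation would violate Principle C on *Selin₃*.
*Amara₄*: the pronoun c-commands this R-expression → coindexation would violate Principle C on *Amara₄*.
*[Amara₄'s neighbor]₅*: the pronoun c-commands this R-expression → coindexation would violate Principle C on *[Amara₄'s neighbor]₅*.
*Bianca₆*: the pronoun c-commands this R-expression → coindexation would violate Principle C on *Bianca₆*.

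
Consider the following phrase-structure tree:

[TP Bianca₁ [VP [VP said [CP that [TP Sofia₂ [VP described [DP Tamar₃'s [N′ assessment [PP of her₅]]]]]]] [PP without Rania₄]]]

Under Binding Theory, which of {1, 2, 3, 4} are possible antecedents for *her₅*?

{1, 2, 4}

*her* is a pronoun, so Principle B applies: it must be free in its binding domain.
Binding domain of *her₅*: the possessed DP, whose subject is Tamar₃.
*Bianca₁* c-commands the pronoun but from outside its binding domain, and is not c-commanded by it → coindexation permitted.
*Sofia₂* c-commands the pronoun but from outside its binding domain, and is not c-commanded by it → coindexation permitted.
*Tamar₃* c-commands the pronoun within its binding domain → coindexation would violate Principle B.
*Rania₄* and the pronoun do not c-command one another → neither Principle B nor Principle C is at stake; coindexation permitted.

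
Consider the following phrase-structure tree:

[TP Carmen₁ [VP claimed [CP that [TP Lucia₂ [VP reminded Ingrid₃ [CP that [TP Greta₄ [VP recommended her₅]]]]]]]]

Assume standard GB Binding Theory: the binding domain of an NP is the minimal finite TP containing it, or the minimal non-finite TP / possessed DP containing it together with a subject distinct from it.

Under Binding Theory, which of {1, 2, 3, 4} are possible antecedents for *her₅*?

*her* is a pronoun, so Principle B applies: it must be free in its binding domain.
Binding domain of *her₅*: the embedded TP, whose subject is Greta₄.
*Carmen₁* c-commands the pronoun but from outside its binding domain, and is not c-commanded by it → coindexation permitted.
*Lucia₂* c-commands the pronoun but from outside its binding domain, and is not c-commanded by it → coindexation permitted.
*Ingrid₃* c-commands the pronoun but from outside its binding domain, and is not c-commanded by it → coindexation permitted.
*Greta₄* c-commands the pronoun within its binding domain → coindexation would violate Principle B.

{1, 2, 3}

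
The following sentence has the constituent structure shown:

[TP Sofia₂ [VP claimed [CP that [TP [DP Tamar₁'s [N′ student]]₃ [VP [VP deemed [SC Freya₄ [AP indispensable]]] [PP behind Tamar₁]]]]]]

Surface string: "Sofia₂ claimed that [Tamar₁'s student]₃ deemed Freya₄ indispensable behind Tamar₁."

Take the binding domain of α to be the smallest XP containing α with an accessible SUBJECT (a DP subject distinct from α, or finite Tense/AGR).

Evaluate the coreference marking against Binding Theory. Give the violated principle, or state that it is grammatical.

The two coindexed NPs are *Tamar₁* and *Tamar₁*.
*Tamar₁* is an R-expression; no coindexed NP c-commands it, so Principle C holds.
*Tamar₁* is an R-expression; *Tamar₁* does not c-command it, and no other NP shares its index, so Principle C is satisfied.
All principles are respected.

grammatical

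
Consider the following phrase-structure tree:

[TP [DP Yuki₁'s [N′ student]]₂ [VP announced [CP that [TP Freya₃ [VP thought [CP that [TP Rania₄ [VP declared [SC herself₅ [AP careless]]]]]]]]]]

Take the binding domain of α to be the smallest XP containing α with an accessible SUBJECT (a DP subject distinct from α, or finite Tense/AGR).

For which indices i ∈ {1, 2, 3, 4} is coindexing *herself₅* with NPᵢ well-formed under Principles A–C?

{4}

*herself* is an anaphor, so Principle A applies: it must be bound in its binding domain.
Binding domain of *herself₅*: the embedded TP, whose subject is Rania₄.
*Yuki₁* does not c-command the anaphor → cannot bind it.
*[Yuki₁'s student]₂* c-commands the anaphor but is outside its binding domain → cannot satisfy Principle A.
*Freya₃* c-commands the anaphor but is outside its binding domain → cannot satisfy Principle A.
*Rania₄* c-commands the anaphor within its binding domain → licit binder.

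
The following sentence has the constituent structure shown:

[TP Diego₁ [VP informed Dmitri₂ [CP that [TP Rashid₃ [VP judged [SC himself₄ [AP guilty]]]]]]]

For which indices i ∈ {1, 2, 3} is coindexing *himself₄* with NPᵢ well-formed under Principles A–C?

{3}

*himself* is an anaphor, so Principle A applies: it must be bound in its binding domain.
Binding domain of *himself₄*: the embedded TP, whose subject is Rashid₃.
*Diego₁* c-commands the anaphor but is outside its binding domain → cannot satisfy Principle A.
*Dmitri₂* c-commands the anaphor but is outside its binding domain → cannot satisfy Principle A.
*Rashid₃* c-commands the anaphor within its binding domain → licit binder.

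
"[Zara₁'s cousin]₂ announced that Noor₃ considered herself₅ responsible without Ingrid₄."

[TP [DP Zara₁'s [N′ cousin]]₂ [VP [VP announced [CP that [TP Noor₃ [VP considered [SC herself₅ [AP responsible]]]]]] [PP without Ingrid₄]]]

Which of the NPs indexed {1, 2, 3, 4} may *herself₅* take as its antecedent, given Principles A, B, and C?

{3}

*herself* is an anaphor, so Principle A applies: it must be bound in its binding domain.
Binding domain of *herself₅*: the embedded TP, whose subject is Noor₃.
*Zara₁* does not c-command the anaphor → cannot bind it.
*[Zara₁'s cousin]₂* c-commands the anaphor but is outside its binding domain → cannot satisfy Principle A.
*Noor₃* c-commands the anaphor within its binding domain → licit binder.
*Ingrid₄* does not c-command the anaphor → cannot bind it.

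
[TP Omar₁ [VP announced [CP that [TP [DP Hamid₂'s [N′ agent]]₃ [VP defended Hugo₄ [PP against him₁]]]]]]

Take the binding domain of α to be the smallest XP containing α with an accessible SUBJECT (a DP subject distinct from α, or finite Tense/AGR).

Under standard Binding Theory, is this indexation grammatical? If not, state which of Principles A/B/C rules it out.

grammatical

The two coindexed NPs are *Omar₁* and *him₁*.
*him₁* is a pronoun; its binding domain is the embedded TP, whose subject is [Hamid₂'s agent]₃. Within that domain it is c-commanded only by *[Hamid₂'s agent]₃*, *Hugo₄*, which carry a different index — the pronoun is free locally, so Principle B holds.
*Omar₁* is an R-expression; *him₁* does not c-command it, and no other NP shares its index, so Principle C is satisfied.
All principles are respected.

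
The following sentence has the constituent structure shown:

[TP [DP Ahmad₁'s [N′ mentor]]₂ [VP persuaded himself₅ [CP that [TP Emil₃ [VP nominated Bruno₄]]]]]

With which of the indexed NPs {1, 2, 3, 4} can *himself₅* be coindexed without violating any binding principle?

{2}

*himself* is an anaphor, so Principle A applies: it must be bound in its binding domain.
Binding domain of *himself₅*: the matrix TP, whose subject is [Ahmad₁'s mentor]₂.
*Ahmad₁* does not c-command the anaphor → cannot bind it.
*[Ahmad₁'s mentor]₂* c-commands the anaphor within its binding domain → licit binder.
*Emil₃* does not c-command the anaphor → cannot bind it.
*Bruno₄* does not c-command the anaphor → cannot bind it.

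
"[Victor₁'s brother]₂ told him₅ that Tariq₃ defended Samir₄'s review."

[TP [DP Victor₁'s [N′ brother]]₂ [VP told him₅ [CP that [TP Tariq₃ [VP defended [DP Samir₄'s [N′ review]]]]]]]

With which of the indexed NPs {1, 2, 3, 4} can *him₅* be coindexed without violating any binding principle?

{1}

*him* is a pronoun, so Principle B applies: it must be free in its binding domain.
Binding domain of *him₅*: the matrix TP, whose subject is [Victor₁'s brother]₂.
*Victor₁* and the pronoun do not c-command one another → neither Principle B nor Principle C is at stake; coindexation permitted.
*[Victor₁'s brother]₂* c-commands the pronoun within its binding domain → coindexation would violate Principle B.
*Tariq₃*: the pronoun c-commands this R-expression → coindexation would violate Principle C on *Tariq₃*.
*Samir₄*: the pronoun c-commands this R-expression → coindexation would violate Principle C on *Samir₄*.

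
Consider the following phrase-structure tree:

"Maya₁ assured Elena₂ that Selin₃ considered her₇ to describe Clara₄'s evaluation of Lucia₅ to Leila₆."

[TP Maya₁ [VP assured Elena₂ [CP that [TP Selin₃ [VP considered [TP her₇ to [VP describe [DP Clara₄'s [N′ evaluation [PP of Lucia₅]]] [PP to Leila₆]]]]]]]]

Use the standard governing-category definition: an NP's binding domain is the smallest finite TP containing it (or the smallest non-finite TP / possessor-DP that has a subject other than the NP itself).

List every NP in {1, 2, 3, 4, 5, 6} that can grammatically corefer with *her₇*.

*her* is a pronoun, so Principle B applies: it must be free in its binding domain.
Binding domain of *her₇*: the embedded TP, whose subject is Selin₃.
*Maya₁* c-commands the pronoun but from outside its binding domain, and is not c-commanded by it → coindexation permitted.
*Elena₂* c-commands the pronoun but from outside its binding domain, and is not c-commanded by it → coindexation permitted.
*Selin₃* c-commands the pronoun within its binding domain → coindexation would violate Principle B.
*Clara₄*: the pronoun c-commands this R-expression → coindexation would violate Principle C on *Clara₄*.
*Lucia₅*: the pronoun c-commands this R-expression → coindexation would violate Principle C on *Lucia₅*.
*Leila₆*: the pronoun c-commands this R-expression → coindexation would violate Principle C on *Leila₆*.

{1, 2}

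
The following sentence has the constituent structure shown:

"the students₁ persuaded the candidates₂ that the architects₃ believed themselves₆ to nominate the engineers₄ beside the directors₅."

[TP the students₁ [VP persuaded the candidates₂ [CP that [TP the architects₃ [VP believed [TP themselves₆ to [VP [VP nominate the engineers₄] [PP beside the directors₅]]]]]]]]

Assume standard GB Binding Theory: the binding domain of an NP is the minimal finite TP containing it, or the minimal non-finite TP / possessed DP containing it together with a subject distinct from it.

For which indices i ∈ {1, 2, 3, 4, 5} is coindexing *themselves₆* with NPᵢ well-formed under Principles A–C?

{3}

*themselves* is an anaphor, so Principle A applies: it must be bound in its binding domain.
Binding domain of *themselves₆*: the embedded TP, whose subject is the architects₃.
*the students₁* c-commands the anaphor but is outside its binding domain → cannot satisfy Principle A.
*the candidates₂* c-commands the anaphor but is outside its binding domain → cannot satisfy Principle A.
*the architects₃* c-commands the anaphor within its binding domain → licit binder.
*the engineers₄* does not c-command the anaphor → cannot bind it.
*the directors₅* does not c-command the anaphor → cannot bind it.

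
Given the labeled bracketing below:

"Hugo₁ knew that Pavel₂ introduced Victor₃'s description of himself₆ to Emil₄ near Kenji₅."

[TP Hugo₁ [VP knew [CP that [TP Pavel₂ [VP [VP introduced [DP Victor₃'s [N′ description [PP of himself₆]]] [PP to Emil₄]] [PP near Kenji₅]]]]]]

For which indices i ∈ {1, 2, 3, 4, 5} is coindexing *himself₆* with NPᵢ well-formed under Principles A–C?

{3}

*himself* is an anaphor, so Principle A applies: it must be bound in its binding domain.
Binding domain of *himself₆*: the possessed DP, whose subject is Victor₃.
*Hugo₁* c-commands the anaphor but is outside its binding domain → cannot satisfy Principle A.
*Pavel₂* c-commands the anaphor but is outside its binding domain → cannot satisfy Principle A.
*Victor₃* c-commands the anaphor within its binding domain → licit binder.
*Emil₄* does not c-command the anaphor → cannot bind it.
*Kenji₅* does not c-command the anaphor → cannot bind it.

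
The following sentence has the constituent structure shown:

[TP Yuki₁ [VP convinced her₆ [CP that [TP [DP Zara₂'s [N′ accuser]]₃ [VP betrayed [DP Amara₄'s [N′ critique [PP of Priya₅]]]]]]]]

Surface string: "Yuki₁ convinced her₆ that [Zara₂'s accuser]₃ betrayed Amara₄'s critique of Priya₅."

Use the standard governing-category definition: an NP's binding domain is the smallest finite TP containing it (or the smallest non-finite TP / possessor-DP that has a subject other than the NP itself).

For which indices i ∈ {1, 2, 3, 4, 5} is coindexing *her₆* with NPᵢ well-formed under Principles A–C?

none

*her* is a pronoun, so Principle B applies: it must be free in its binding domain.
Binding domain of *her₆*: the matrix TP, whose subject is Yuki₁.
*Yuki₁* c-commands the pronoun within its binding domain → coindexation would violate Principle B.
*Zara₂*: the pronoun c-commands this R-expression → coindexation would violate Principle C on *Zara₂*.
*[Zara₂'s accuser]₃*: the pronoun c-commands this R-expression → coindexation would violate Principle C on *[Zara₂'s accuser]₃*.
*Amara₄*: the pronoun c-commands this R-expression → coindexation would violate Principle C on *Amara₄*.
*Priya₅*: the pronoun c-commands this R-expression → coindexation would violate Principle C on *Priya₅*.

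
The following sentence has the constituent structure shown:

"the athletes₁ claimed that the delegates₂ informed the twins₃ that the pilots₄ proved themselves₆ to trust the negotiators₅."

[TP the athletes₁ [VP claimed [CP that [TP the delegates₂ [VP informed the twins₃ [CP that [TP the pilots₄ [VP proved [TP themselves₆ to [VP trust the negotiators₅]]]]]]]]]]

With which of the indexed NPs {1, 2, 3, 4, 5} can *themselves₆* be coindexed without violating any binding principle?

*themselves* is an anaphor, so Principle A applies: it must be bound in its binding domain.
Binding domain of *themselves₆*: the embedded TP, whose subject is the pilots₄.
*the athletes₁* c-commands the anaphor but is outside its binding domain → cannot satisfy Principle A.
*the delegates₂* c-commands the anaphor but is outside its binding domain → cannot satisfy Principle A.
*the twins₃* c-commands the anaphor but is outside its binding domain → cannot satisfy Principle A.
*the pilots₄* c-commands the anaphor within its binding domain → licit binder.
*the negotiators₅* does not c-command the anaphor → cannot bind it.

{4}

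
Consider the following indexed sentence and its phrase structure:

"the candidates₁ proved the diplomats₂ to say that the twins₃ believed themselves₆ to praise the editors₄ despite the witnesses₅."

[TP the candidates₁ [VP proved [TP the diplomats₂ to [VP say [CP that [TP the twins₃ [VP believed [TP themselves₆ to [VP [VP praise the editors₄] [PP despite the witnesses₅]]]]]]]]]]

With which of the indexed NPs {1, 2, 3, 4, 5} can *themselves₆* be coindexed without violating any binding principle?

*themselves* is an anaphor, so Principle A applies: it must be bound in its binding domain.
Binding domain of *themselves₆*: the embedded TP, whose subject is the twins₃.
*the candidates₁* c-commands the anaphor but is outside its binding domain → cannot satisfy Principle A.
*the diplomats₂* c-commands the anaphor but is outside its binding domain → cannot satisfy Principle A.
*the twins₃* c-commands the anaphor within its binding domain → licit binder.
*the editors₄* does not c-command the anaphor → cannot bind it.
*the witnesses₅* does not c-command the anaphor → cannot bind it.

{3}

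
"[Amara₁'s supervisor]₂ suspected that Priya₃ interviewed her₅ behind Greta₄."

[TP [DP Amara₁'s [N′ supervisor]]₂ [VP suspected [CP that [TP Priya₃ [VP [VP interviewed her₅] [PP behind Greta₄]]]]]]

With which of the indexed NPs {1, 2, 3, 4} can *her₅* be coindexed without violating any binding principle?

*her* is a pronoun, so Principle B applies: it must be free in its binding domain.
Binding domain of *her₅*: the embedded TP, whose subject is Priya₃.
*Amara₁* and the pronoun do not c-command one another → neither Principle B nor Principle C is at stake; coindexation permitted.
*[Amara₁'s supervisor]₂* c-commands the pronoun but from outside its binding domain, and is not c-commanded by it → coindexation permitted.
*Priya₃* c-commands the pronoun within its binding domain → coindexation would violate Principle B.
*Greta₄* and the pronoun do not c-command one another → neither Principle B nor Principle C is at stake; coindexation permitted.

{1, 2, 4}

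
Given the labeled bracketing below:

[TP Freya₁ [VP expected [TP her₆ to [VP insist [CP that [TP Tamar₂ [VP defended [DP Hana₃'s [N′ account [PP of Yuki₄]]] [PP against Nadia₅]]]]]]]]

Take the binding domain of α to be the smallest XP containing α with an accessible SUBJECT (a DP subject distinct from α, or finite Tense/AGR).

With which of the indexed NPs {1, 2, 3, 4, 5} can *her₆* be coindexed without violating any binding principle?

none

*her* is a pronoun, so Principle B applies: it must be free in its binding domain.
Binding domain of *her₆*: the matrix TP, whose subject is Freya₁.
*Freya₁* c-commands the pronoun within its binding domain → coindexation would violate Principle B.
*Tamar₂*: the pronoun c-commands this R-expression → coindexation would violate Principle C on *Tamar₂*.
*Hana₃*: the pronoun c-commands this R-expression → coindexation would violate Principle C on *Hana₃*.
*Yuki₄*: the pronoun c-commands this R-expression → coindexation would violate Principle C on *Yuki₄*.
*Nadia₅*: the pronoun c-commands this R-expression → coindexation would violate Principle C on *Nadia₅*.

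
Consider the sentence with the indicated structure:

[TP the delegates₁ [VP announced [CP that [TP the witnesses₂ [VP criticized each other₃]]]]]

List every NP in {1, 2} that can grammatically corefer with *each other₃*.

*each other* is an anaphor, so Principle A applies: it must be bound in its binding domain.
Binding domain of *each other₃*: the embedded TP, whose subject is the witnesses₂.
*the delegates₁* c-commands the anaphor but is outside its binding domain → cannot satisfy Principle A.
*the witnesses₂* c-commands the anaphor within its binding domain → licit binder.

{2}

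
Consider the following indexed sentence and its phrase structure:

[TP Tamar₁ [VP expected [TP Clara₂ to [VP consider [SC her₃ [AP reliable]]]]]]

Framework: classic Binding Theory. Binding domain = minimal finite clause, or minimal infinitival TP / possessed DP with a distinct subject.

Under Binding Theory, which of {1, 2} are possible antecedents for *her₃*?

{1}

*her* is a pronoun, so Principle B applies: it must be free in its binding domain.
Binding domain of *her₃*: the embedded TP, whose subject is Clara₂.
*Tamar₁* c-commands the pronoun but from outside its binding domain, and is not c-commanded by it → coindexation permitted.
*Clara₂* c-commands the pronoun within its binding domain → coindexation would violate Principle B.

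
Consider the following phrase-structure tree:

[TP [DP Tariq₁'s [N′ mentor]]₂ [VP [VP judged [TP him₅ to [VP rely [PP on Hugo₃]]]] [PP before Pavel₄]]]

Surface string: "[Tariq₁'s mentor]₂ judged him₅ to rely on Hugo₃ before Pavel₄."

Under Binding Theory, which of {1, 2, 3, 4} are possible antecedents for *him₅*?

{1, 4}

*him* is a pronoun, so Principle B applies: it must be free in its binding domain.
Binding domain of *him₅*: the matrix TP, whose subject is [Tariq₁'s mentor]₂.
*Tariq₁* and the pronoun do not c-command one another → neither Principle B nor Principle C is at stake; coindexation permitted.
*[Tariq₁'s mentor]₂* c-commands the pronoun within its binding domain → coindexation would violate Principle B.
*Hugo₃*: the pronoun c-commands this R-expression → coindexation would violate Principle C on *Hugo₃*.
*Pavel₄* and the pronoun do not c-command one another → neither Principle B nor Principle C is at stake; coindexation permitted.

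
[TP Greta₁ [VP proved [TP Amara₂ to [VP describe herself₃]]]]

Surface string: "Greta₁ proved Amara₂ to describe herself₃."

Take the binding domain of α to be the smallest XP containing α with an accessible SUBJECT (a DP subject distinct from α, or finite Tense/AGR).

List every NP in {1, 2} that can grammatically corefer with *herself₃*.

*herself* is an anaphor, so Principle A applies: it must be bound in its binding domain.
Binding domain of *herself₃*: the embedded TP, whose subject is Amara₂.
*Greta₁* c-commands the anaphor but is outside its binding domain → cannot satisfy Principle A.
*Amara₂* c-commands the anaphor within its binding domain → licit binder.

{2}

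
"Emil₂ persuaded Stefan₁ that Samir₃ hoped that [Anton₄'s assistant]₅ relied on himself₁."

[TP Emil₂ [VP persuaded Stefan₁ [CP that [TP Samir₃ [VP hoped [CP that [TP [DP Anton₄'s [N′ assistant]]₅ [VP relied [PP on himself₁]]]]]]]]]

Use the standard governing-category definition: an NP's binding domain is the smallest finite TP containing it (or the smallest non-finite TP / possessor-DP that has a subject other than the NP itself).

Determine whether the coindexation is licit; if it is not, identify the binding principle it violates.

Principle A

The two coindexed NPs are *Stefan₁* and *himself₁*.
*himself₁* is an anaphor. Principle A requires it to be bound within its binding domain — the embedded TP, whose subject is [Anton₄'s assistant]₅.
Within that domain it is c-commanded by *[Anton₄'s assistant]₅*, which does not share its index.
*Stefan₁* does c-command the anaphor, but from outside its binding domain.
The anaphor is unbound in its domain → Principle A violation.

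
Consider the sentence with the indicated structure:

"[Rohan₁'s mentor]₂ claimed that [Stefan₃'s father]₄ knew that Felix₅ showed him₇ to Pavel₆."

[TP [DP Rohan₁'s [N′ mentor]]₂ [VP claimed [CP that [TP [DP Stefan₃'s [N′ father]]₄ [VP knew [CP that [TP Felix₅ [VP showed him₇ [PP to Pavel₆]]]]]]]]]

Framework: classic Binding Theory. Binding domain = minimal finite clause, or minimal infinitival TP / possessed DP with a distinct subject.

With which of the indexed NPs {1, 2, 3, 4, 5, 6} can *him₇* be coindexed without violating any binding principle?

*him* is a pronoun, so Principle B applies: it must be free in its binding domain.
Binding domain of *him₇*: the embedded TP, whose subject is Felix₅.
*Rohan₁* and the pronoun do not c-command one another → neither Principle B nor Principle C is at stake; coindexation permitted.
*[Rohan₁'s mentor]₂* c-commands the pronoun but from outside its binding domain, and is not c-commanded by it → coindexation permitted.
*Stefan₃* and the pronoun do not c-command one another → neither Principle B nor Principle C is at stake; coindexation permitted.
*[Stefan₃'s father]₄* c-commands the pronoun but from outside its binding domain, and is not c-commanded by it → coindexation permitted.
*Felix₅* c-commands the pronoun within its binding domain → coindexation would violate Principle B.
*Pavel₆*: the pronoun c-commands this R-expression → coindexation would violate Principle C on *Pavel₆*.

{1, 2, 3, 4}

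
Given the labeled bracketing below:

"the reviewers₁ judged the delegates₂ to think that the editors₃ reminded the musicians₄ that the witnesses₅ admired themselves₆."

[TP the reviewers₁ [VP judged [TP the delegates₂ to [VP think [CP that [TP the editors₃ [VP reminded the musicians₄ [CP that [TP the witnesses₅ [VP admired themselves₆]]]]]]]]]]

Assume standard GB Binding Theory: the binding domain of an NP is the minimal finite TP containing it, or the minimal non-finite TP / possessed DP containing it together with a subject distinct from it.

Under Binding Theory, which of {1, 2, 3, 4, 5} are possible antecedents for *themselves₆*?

{5}

*themselves* is an anaphor, so Principle A applies: it must be bound in its binding domain.
Binding domain of *themselves₆*: the embedded TP, whose subject is the witnesses₅.
*the reviewers₁* c-commands the anaphor but is outside its binding domain → cannot satisfy Principle A.
*the delegates₂* c-commands the anaphor but is outside its binding domain → cannot satisfy Principle A.
*the editors₃* c-commands the anaphor but is outside its binding domain → cannot satisfy Principle A.
*the musicians₄* c-commands the anaphor but is outside its binding domain → cannot satisfy Principle A.
*the witnesses₅* c-commands the anaphor within its binding domain → licit binder.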